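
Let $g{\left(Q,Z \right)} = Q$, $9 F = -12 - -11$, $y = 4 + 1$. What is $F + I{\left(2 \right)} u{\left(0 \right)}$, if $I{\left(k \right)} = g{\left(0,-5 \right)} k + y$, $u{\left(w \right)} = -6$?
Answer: $- \frac{271}{9} \approx -30.111$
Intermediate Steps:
$y = 5$
$F = - \frac{1}{9}$ ($F = \frac{-12 - -11}{9} = \frac{-12 + 11}{9} = \frac{1}{9} \left(-1\right) = - \frac{1}{9} \approx -0.11111$)
$I{\left(k \right)} = 5$ ($I{\left(k \right)} = 0 k + 5 = 0 + 5 = 5$)
$F + I{\left(2 \right)} u{\left(0 \right)} = - \frac{1}{9} + 5 \left(-6\right) = - \frac{1}{9} - 30 = - \frac{271}{9}$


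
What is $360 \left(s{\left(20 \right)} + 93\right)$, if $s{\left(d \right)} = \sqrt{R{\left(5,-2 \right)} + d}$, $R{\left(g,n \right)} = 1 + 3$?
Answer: $33480 + 720 \sqrt{6} \approx 35244.0$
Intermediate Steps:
$R{\left(g,n \right)} = 4$
$s{\left(d \right)} = \sqrt{4 + d}$
$360 \left(s{\left(20 \right)} + 93\right) = 360 \left(\sqrt{4 + 20} + 93\right) = 360 \left(\sqrt{24} + 93\right) = 360 \left(2 \sqrt{6} + 93\right) = 360 \left(93 + 2 \sqrt{6}\right) = 33480 + 720 \sqrt{6}$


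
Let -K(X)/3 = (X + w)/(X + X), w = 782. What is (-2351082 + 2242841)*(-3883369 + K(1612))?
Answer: 677588055906979/1612 ≈ 4.2034e+11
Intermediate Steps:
K(X) = -3*(782 + X)/(2*X) (K(X) = -3*(X + 782)/(X + X) = -3*(782 + X)/(2*X))
(-2351082 + 2242841)*(-3883369 + K(1612)) = (-2351082 + 2242841)*(-3883369 + (-3/2 - 1173/1612)) = -108241*(-3883369 + (-3/2 - 1173*1/1612)) = -108241*(-3883369 + (-3/2 - 1173/1612)) = -108241*(-3883369 - 3591/1612) = -108241*(-6259994419/1612) = 677588055906979/1612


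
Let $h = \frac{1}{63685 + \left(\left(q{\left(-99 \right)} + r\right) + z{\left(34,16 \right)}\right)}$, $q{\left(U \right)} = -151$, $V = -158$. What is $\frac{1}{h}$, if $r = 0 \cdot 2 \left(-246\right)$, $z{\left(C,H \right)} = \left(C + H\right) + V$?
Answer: $63426$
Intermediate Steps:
$z{\left(C,H \right)} = -158 + C + H$ ($z{\left(C,H \right)} = \left(C + H\right) - 158 = -158 + C + H$)
$r = 0$ ($r = 0 \left(-246\right) = 0$)
$h = \frac{1}{63426}$ ($h = \frac{1}{63685 + \left(\left(-151 + 0\right) + \left(-158 + 34 + 16\right)\right)} = \frac{1}{63685 - 259} = \frac{1}{63426} \approx 1.5766 \cdot 10^{-5}$)
$\frac{1}{h} = \frac{1}{\frac{1}{63426}} = 63426$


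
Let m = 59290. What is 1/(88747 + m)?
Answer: 1/148037 ≈ 6.7551e-6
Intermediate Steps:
1/(88747 + m) = 1/(88747 + 59290) = 1/148037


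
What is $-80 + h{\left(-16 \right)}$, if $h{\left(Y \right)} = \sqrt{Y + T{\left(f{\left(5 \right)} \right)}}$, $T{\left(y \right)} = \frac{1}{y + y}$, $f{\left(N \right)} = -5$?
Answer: $-80 + \frac{i \sqrt{1610}}{10} \approx -80.0 + 4.0125 i$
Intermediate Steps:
$T{\left(y \right)} = \frac{1}{2 y}$
$h{\left(Y \right)} = \sqrt{- \frac{1}{10} + Y}$ ($h{\left(Y \right)} = \sqrt{Y + \frac{1}{2 \left(-5\right)}} = \sqrt{Y + \frac{1}{2} \left(- \frac{1}{5}\right)} = \sqrt{Y - \frac{1}{10}} = \sqrt{- \frac{1}{10} + Y}$)
$-80 + h{\left(-16 \right)} = -80 + \frac{\sqrt{-10 + 100 \left(-16\right)}}{10} = -80 + \frac{\sqrt{-10 - 1600}}{10} = -80 + \frac{\sqrt{-1610}}{10} = -80 + \frac{i \sqrt{1610}}{10}$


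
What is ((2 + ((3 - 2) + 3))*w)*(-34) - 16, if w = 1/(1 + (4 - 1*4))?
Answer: -220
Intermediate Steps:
w = 1 (w = 1/(1 + (4 - 4)) = 1/(1 + 0) = 1/1 = 1)
((2 + ((3 - 2) + 3))*w)*(-34) - 16 = ((2 + ((3 - 2) + 3))*1)*(-34) - 16 = ((2 + (1 + 3))*1)*(-34) - 16 = ((2 + 4)*1)*(-34) - 16 = (6*1)*(-34) - 16 = 6*(-34) - 16 = -204 - 16 = -220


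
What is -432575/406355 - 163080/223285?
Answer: -6514235291/3629319047 ≈ -1.7949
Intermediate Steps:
-432575/406355 - 163080/223285 = -432575*1/406355 - 163080*1/223285 = -86515/81271 - 32616/44657 = -6514235291/3629319047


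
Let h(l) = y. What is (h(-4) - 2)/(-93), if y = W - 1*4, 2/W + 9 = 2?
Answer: 44/651 ≈ 0.067588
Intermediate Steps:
W = -2/7 (W = 2/(-9 + 2) = 2/(-7) = 2*(-⅐) = -2/7 ≈ -0.28571)
y = -30/7 (y = -2/7 - 1*4 = -2/7 - 4 = -30/7 ≈ -4.2857)
h(l) = -30/7
(h(-4) - 2)/(-93) = (-30/7 - 2)/(-93) = -44/7*(-1/93) = 44/651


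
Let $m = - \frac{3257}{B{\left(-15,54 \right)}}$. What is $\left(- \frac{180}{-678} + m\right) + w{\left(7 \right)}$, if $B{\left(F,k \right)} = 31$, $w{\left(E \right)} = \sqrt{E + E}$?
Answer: $- \frac{367111}{3503} + \sqrt{14} \approx -101.06$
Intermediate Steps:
$w{\left(E \right)} = \sqrt{2} \sqrt{E}$ ($w{\left(E \right)} = \sqrt{2 E} = \sqrt{2} \sqrt{E}$)
$m = - \frac{3257}{31} \approx -105.06$
$\left(- \frac{180}{-678} + m\right) + w{\left(7 \right)} = \left(- \frac{180}{-678} - \frac{3257}{31}\right) + \sqrt{2} \sqrt{7} = \left(\left(-180\right) \left(- \frac{1}{678}\right) - \frac{3257}{31}\right) + \sqrt{14} = \left(\frac{30}{113} - \frac{3257}{31}\right) + \sqrt{14} = - \frac{367111}{3503} + \sqrt{14}$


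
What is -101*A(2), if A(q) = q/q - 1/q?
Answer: -101/2 ≈ -50.500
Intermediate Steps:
A(q) = 1 - 1/q
-101*A(2) = -101*(-1 + 2)/2 = -101/2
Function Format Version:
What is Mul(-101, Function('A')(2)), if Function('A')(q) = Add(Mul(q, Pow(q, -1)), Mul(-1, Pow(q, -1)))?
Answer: Rational(-101, 2) ≈ -50.500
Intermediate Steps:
Function('A')(q) = Add(1, Mul(-1, Pow(q, -1)))
Mul(-101, Function('A')(2)) = Mul(-101, Mul(Pow(2, -1), Add(-1, 2))) = Mul(-101, Mul(Rational(1, 2), 1)) = Mul(-101, Rational(1, 2)) = Rational(-101, 2)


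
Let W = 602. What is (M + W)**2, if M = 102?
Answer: 495616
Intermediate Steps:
(M + W)**2 = (102 + 602)**2 = 704**2 = 495616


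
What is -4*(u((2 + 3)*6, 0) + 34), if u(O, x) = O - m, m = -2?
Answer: -264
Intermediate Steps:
u(O, x) = 2 + O (u(O, x) = O - 1*(-2) = O + 2 = 2 + O)
-4*(u((2 + 3)*6, 0) + 34) = -4*((2 + (2 + 3)*6) + 34) = -4*((2 + 5*6) + 34) = -4*((2 + 30) + 34) = -4*(32 + 34) = -4*66 = -264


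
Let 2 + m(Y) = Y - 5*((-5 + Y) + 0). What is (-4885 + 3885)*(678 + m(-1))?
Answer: -705000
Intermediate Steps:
m(Y) = 23 - 4*Y (m(Y) = -2 + (Y - 5*((-5 + Y) + 0)) = -2 + (Y - 5*(-5 + Y)) = -2 + (Y + (25 - 5*Y)) = -2 + (25 - 4*Y) = 23 - 4*Y)
(-4885 + 3885)*(678 + m(-1)) = (-4885 + 3885)*(678 + (23 - 4*(-1))) = -1000*(678 + (23 + 4)) = -1000*(678 + 27) = -1000*705 = -705000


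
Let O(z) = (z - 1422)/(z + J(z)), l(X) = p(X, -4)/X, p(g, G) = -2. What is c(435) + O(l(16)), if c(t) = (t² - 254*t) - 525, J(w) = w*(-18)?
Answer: 1318193/17 ≈ 77541.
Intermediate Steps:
J(w) = -18*w
l(X) = -2/X
c(t) = -525 + t² - 254*t
O(z) = -(-1422 + z)/(17*z) (O(z) = (z - 1422)/(z - 18*z) = (-1422 + z)/((-17*z)) = (-1422 + z)*(-1/(17*z)) = -(-1422 + z)/(17*z))
c(435) + O(l(16)) = (-525 + 435² - 254*435) + (1422 - (-2)/16)/(17*((-2/16))) = (-525 + 189225 - 110490) + (1422 - (-2)/16)/(17*((-2*1/16))) = 78210 + (1422 - 1*(-⅛))/(17*(-⅛)) = 78210 + (1/17)*(-8)*(1422 + ⅛) = 78210 + (1/17)*(-8)*(11377/8) = 78210 - 11377/17 = 1318193/17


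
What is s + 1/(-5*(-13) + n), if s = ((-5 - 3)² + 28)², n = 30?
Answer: 804081/95 ≈ 8464.0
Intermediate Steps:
s = 8464 (s = ((-8)² + 28)² = (64 + 28)² = 92² = 8464)
s + 1/(-5*(-13) + n) = 8464 + 1/(-5*(-13) + 30) = 8464 + 1/(65 + 30) = 8464 + 1/95 = 804081/95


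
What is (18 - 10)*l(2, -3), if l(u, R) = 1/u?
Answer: 4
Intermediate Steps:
(18 - 10)*l(2, -3) = (18 - 10)/2 = 8*(½) = 4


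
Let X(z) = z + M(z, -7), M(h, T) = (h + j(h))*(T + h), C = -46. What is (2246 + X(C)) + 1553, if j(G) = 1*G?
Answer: 8629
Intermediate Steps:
j(G) = G
M(h, T) = 2*h*(T + h) (M(h, T) = (h + h)*(T + h) = (2*h)*(T + h) = 2*h*(T + h))
X(z) = z + 2*z*(-7 + z)
(2246 + X(C)) + 1553 = (2246 - 46*(-13 + 2*(-46))) + 1553 = (2246 - 46*(-13 - 92)) + 1553 = (2246 - 46*(-105)) + 1553 = (2246 + 4830) + 1553 = 7076 + 1553 = 8629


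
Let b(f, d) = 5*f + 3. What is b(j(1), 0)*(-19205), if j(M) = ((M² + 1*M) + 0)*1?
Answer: -249665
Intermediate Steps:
j(M) = M + M² (j(M) = ((M² + M) + 0)*1 = ((M + M²) + 0)*1 = (M + M²)*1 = M + M²)
b(f, d) = 3 + 5*f
b(j(1), 0)*(-19205) = (3 + 5*(1*(1 + 1)))*(-19205) = (3 + 5*(1*2))*(-19205) = (3 + 5*2)*(-19205) = (3 + 10)*(-19205) = 13*(-19205) = -249665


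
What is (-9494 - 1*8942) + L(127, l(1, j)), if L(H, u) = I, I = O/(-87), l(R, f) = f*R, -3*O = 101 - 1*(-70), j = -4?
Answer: -534625/29 ≈ -18435.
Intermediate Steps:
O = -57 (O = -(101 - 1*(-70))/3 = -(101 + 70)/3 = -1/3*171 = -57)
l(R, f) = R*f
I = 19/29 (I = -57/(-87) = -57*(-1/87) = 19/29 ≈ 0.65517)
L(H, u) = 19/29
(-9494 - 1*8942) + L(127, l(1, j)) = (-9494 - 1*8942) + 19/29 = (-9494 - 8942) + 19/29 = -18436 + 19/29 = -534625/29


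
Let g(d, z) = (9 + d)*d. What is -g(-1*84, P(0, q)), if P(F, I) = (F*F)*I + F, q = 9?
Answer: -6300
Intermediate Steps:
P(F, I) = F + I*F**2 (P(F, I) = F**2*I + F = I*F**2 + F = F + I*F**2)
g(d, z) = d*(9 + d)
-g(-1*84, P(0, q)) = -(-1*84)*(9 - 1*84) = -(-84)*(9 - 84) = -(-84)*(-75) = -1*6300 = -6300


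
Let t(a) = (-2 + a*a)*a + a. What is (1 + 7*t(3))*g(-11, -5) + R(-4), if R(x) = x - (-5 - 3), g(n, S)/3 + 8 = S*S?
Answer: 8623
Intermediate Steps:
g(n, S) = -24 + 3*S² (g(n, S) = -24 + 3*(S*S) = -24 + 3*S²)
t(a) = a + a*(-2 + a²) (t(a) = (-2 + a²)*a + a = a*(-2 + a²) + a = a + a*(-2 + a²))
R(x) = 8 + x (R(x) = x - 1*(-8) = x + 8 = 8 + x)
(1 + 7*t(3))*g(-11, -5) + R(-4) = (1 + 7*(3³ - 1*3))*(-24 + 3*(-5)²) + (8 - 4) = (1 + 7*(27 - 3))*(-24 + 3*25) + 4 = (1 + 7*24)*(-24 + 75) + 4 = (1 + 168)*51 + 4 = 169*51 + 4 = 8619 + 4 = 8623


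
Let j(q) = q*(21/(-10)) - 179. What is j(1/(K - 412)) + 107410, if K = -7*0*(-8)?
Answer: 441791741/4120 ≈ 1.0723e+5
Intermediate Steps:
K = 0 (K = 0*(-8) = 0)
j(q) = -179 - 21*q/10 (j(q) = q*(21*(-⅒)) - 179 = q*(-21/10) - 179 = -21*q/10 - 179 = -179 - 21*q/10)
j(1/(K - 412)) + 107410 = (-179 - 21/(10*(0 - 412))) + 107410 = (-179 - 21/10/(-412)) + 107410 = (-179 - 21/10*(-1/412)) + 107410 = (-179 + 21/4120) + 107410 = -737459/4120 + 107410 = 441791741/4120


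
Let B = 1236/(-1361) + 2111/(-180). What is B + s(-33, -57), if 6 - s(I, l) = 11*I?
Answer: 87302069/244980 ≈ 356.36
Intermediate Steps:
s(I, l) = 6 - 11*I
B = -3095551/244980 (B = 1236*(-1/1361) + 2111*(-1/180) = -1236/1361 - 2111/180 = -3095551/244980 ≈ -12.636)
B + s(-33, -57) = -3095551/244980 + (6 - 11*(-33)) = -3095551/244980 + (6 + 363) = -3095551/244980 + 369 = 87302069/244980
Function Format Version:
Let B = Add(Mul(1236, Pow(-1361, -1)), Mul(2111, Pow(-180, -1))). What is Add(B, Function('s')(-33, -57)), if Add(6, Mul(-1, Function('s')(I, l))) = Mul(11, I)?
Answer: Rational(87302069, 244980) ≈ 356.36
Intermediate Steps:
Function('s')(I, l) = Add(6, Mul(-11, I)) (Function('s')(I, l) = Add(6, Mul(-1, Mul(11, I))) = Add(6, Mul(-11, I)))
B = Rational(-3095551, 244980) (B = Add(Mul(1236, Rational(-1, 1361)), Mul(2111, Rational(-1, 180))) = Add(Rational(-1236, 1361), Rational(-2111, 180)) = Rational(-3095551, 244980) ≈ -12.636)
Add(B, Function('s')(-33, -57)) = Add(Rational(-3095551, 244980), Add(6, Mul(-11, -33))) = Add(Rational(-3095551, 244980), Add(6, 363)) = Add(Rational(-3095551, 244980), 369) = Rational(87302069, 244980)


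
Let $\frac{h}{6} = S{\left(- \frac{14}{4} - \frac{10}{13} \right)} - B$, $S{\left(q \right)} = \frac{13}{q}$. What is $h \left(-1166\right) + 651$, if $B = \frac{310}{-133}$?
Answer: $\frac{27792179}{4921} \approx 5647.7$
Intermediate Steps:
$B = - \frac{310}{133}$ ($B = 310 \left(- \frac{1}{133}\right) = - \frac{310}{133} \approx -2.3308$)
$h = - \frac{21088}{4921}$ ($h = 6 \left(\frac{13}{- \frac{14}{4} - \frac{10}{13}} - - \frac{310}{133}\right) = 6 \left(\frac{13}{\left(-14\right) \frac{1}{4} - \frac{10}{13}} + \frac{310}{133}\right) = 6 \left(\frac{13}{- \frac{7}{2} - \frac{10}{13}} + \frac{310}{133}\right) = 6 \left(\frac{13}{- \frac{111}{26}} + \frac{310}{133}\right) = 6 \left(13 \left(- \frac{26}{111}\right) + \frac{310}{133}\right) = 6 \left(- \frac{338}{111} + \frac{310}{133}\right) = 6 \left(- \frac{10544}{14763}\right) = - \frac{21088}{4921} \approx -4.2853$)
$h \left(-1166\right) + 651 = \left(- \frac{21088}{4921}\right) \left(-1166\right) + 651 = \frac{24588608}{4921} + 651 = \frac{27792179}{4921}$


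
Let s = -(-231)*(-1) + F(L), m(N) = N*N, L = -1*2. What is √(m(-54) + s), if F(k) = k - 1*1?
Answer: 3*√298 ≈ 51.788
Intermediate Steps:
L = -2
F(k) = -1 + k (F(k) = k - 1 = -1 + k)
m(N) = N²
s = -234 (s = -(-231)*(-1) + (-1 - 2) = -21*11 - 3 = -231 - 3 = -234)
√(m(-54) + s) = √((-54)² - 234) = √(2916 - 234) = √2682 = 3*√298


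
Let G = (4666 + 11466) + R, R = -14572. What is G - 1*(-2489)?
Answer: 4049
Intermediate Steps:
G = 1560 (G = (4666 + 11466) - 14572 = 16132 - 14572 = 1560)
G - 1*(-2489) = 1560 - 1*(-2489) = 1560 + 2489 = 4049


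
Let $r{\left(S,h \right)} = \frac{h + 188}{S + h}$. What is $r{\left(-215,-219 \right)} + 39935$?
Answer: $\frac{559091}{14} \approx 39935.0$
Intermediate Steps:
$r{\left(S,h \right)} = \frac{188 + h}{S + h}$
$r{\left(-215,-219 \right)} + 39935 = \frac{188 - 219}{-215 - 219} + 39935 = \frac{1}{-434} \left(-31\right) + 39935 = \left(- \frac{1}{434}\right) \left(-31\right) + 39935 = \frac{1}{14} + 39935 = \frac{559091}{14}$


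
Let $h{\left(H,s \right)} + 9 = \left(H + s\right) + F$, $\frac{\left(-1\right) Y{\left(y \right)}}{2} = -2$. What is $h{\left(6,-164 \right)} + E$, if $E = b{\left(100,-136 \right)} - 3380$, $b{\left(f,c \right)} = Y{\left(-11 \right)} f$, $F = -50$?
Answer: $-3197$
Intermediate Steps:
$Y{\left(y \right)} = 4$ ($Y{\left(y \right)} = \left(-2\right) \left(-2\right) = 4$)
$b{\left(f,c \right)} = 4 f$
$h{\left(H,s \right)} = -59 + H + s$ ($h{\left(H,s \right)} = -9 - \left(50 - H - s\right) = -9 + \left(-50 + H + s\right) = -59 + H + s$)
$E = -2980$ ($E = 4 \cdot 100 - 3380 = 400 - 3380 = -2980$)
$h{\left(6,-164 \right)} + E = \left(-59 + 6 - 164\right) - 2980 = -217 - 2980 = -3197$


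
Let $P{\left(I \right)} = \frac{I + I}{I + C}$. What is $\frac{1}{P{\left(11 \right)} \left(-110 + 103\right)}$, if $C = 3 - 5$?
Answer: $- \frac{9}{154} \approx -0.058442$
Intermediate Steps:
$C = -2$ ($C = 3 - 5 = -2$)
$P{\left(I \right)} = \frac{2 I}{-2 + I}$ ($P{\left(I \right)} = \frac{I + I}{I - 2} = \frac{2 I}{-2 + I}$)
$\frac{1}{P{\left(11 \right)} \left(-110 + 103\right)} = \frac{1}{2 \cdot 11 \frac{1}{-2 + 11} \left(-110 + 103\right)} = \frac{1}{2 \cdot 11 \cdot \frac{1}{9} \left(-7\right)} = \frac{1}{\frac{22}{9} \left(-7\right)} = \frac{1}{- \frac{154}{9}} = - \frac{9}{154}$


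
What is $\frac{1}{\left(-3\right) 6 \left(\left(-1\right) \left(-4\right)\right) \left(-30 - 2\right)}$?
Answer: $\frac{1}{2304} \approx 0.00043403$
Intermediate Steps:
$\frac{1}{\left(-3\right) 6 \left(\left(-1\right) \left(-4\right)\right) \left(-30 - 2\right)} = \frac{1}{\left(-18\right) 4 \left(-32\right)} = \frac{1}{\left(-72\right) \left(-32\right)} = \frac{1}{2304}$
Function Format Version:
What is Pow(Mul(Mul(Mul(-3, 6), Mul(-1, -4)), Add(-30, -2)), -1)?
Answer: Rational(1, 2304) ≈ 0.00043403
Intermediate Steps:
Pow(Mul(Mul(Mul(-3, 6), Mul(-1, -4)), Add(-30, -2)), -1) = Pow(Mul(Mul(-18, 4), -32), -1) = Pow(Mul(-72, -32), -1) = Pow(2304, -1) = Rational(1, 2304)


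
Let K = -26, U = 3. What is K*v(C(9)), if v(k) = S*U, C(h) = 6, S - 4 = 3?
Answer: -546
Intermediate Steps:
S = 7 (S = 4 + 3 = 7)
v(k) = 21 (v(k) = 7*3 = 21)
K*v(C(9)) = -26*21 = -546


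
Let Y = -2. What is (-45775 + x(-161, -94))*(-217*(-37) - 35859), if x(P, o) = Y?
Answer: 1273973910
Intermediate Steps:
x(P, o) = -2
(-45775 + x(-161, -94))*(-217*(-37) - 35859) = (-45775 - 2)*(-217*(-37) - 35859) = -45777*(8029 - 35859) = -45777*(-27830) = 1273973910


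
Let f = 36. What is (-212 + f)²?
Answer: 30976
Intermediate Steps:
(-212 + f)² = (-212 + 36)² = (-176)² = 30976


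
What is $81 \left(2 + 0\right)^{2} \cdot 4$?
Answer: $1296$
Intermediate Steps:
$81 \left(2 + 0\right)^{2} \cdot 4 = 81 \cdot 2^{2} \cdot 4 = 81 \cdot 4 \cdot 4 = 324 \cdot 4 = 1296$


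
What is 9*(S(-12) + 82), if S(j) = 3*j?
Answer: 414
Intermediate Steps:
9*(S(-12) + 82) = 9*(3*(-12) + 82) = 9*(-36 + 82) = 9*46 = 414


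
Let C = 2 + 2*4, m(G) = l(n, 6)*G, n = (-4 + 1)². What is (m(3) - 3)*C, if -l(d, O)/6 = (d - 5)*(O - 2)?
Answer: -2910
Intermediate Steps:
n = 9 (n = (-3)² = 9)
l(d, O) = -6*(-5 + d)*(-2 + O) (l(d, O) = -6*(d - 5)*(O - 2) = -6*(-5 + d)*(-2 + O))
m(G) = -96*G (m(G) = (-60 + 12*9 + 30*6 - 6*6*9)*G = (-60 + 108 + 180 - 324)*G = -96*G)
C = 10 (C = 2 + 8 = 10)
(m(3) - 3)*C = (-96*3 - 3)*10 = (-288 - 3)*10 = -291*10 = -2910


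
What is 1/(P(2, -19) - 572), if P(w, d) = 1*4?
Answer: -1/568 ≈ -0.0017606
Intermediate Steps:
P(w, d) = 4
1/(P(2, -19) - 572) = 1/(4 - 572) = 1/(-568) = -1/568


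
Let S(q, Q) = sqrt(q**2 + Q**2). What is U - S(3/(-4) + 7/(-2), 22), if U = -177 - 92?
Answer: -269 - sqrt(8033)/4 ≈ -291.41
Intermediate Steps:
U = -269
S(q, Q) = sqrt(Q**2 + q**2)
U - S(3/(-4) + 7/(-2), 22) = -269 - sqrt(22**2 + (3/(-4) + 7/(-2))**2) = -269 - sqrt(484 + (3*(-1/4) + 7*(-1/2))**2) = -269 - sqrt(484 + (-3/4 - 7/2)**2) = -269 - sqrt(484 + (-17/4)**2) = -269 - sqrt(484 + 289/16) = -269 - sqrt(8033/16) = -269 - sqrt(8033)/4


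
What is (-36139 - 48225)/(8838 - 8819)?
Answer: -84364/19 ≈ -4440.2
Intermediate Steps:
(-36139 - 48225)/(8838 - 8819) = -84364/19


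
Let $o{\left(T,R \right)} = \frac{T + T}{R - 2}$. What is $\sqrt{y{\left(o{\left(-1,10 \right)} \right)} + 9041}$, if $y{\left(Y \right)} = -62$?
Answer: $\sqrt{8979} \approx 94.758$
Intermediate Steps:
$o{\left(T,R \right)} = \frac{2 T}{-2 + R}$ ($o{\left(T,R \right)} = \frac{2 T}{R - 2} = \frac{2 T}{-2 + R}$)
$\sqrt{y{\left(o{\left(-1,10 \right)} \right)} + 9041} = \sqrt{-62 + 9041} = \sqrt{8979}$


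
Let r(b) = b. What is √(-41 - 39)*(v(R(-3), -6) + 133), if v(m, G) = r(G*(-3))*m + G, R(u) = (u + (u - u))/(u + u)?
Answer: 544*I*√5 ≈ 1216.4*I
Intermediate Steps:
R(u) = ½ (R(u) = (u + 0)/((2*u)) = u*(1/(2*u)) = ½)
v(m, G) = G - 3*G*m (v(m, G) = (G*(-3))*m + G = (-3*G)*m + G = -3*G*m + G = G - 3*G*m)
√(-41 - 39)*(v(R(-3), -6) + 133) = √(-41 - 39)*(-6*(1 - 3*½) + 133) = √(-80)*(-6*(1 - 3/2) + 133) = (4*I*√5)*(-6*(-½) + 133) = (4*I*√5)*(3 + 133) = (4*I*√5)*136 = 544*I*√5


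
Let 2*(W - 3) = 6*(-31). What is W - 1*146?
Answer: -236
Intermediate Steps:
W = -90 (W = 3 + (6*(-31))/2 = 3 + (½)*(-186) = 3 - 93 = -90)
W - 1*146 = -90 - 1*146 = -90 - 146 = -236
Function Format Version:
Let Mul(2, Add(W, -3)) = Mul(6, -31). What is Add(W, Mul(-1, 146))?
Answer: -236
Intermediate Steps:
W = -90 (W = Add(3, Mul(Rational(1, 2), Mul(6, -31))) = Add(3, Mul(Rational(1, 2), -186)) = Add(3, -93) = -90)
Add(W, Mul(-1, 146)) = Add(-90, Mul(-1, 146)) = Add(-90, -146) = -236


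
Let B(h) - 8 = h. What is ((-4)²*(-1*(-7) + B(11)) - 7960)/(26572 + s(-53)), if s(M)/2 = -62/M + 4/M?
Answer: -1219/4294 ≈ -0.28388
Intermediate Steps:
B(h) = 8 + h
s(M) = -116/M (s(M) = 2*(-62/M + 4/M) = 2*(-58/M) = -116/M)
((-4)²*(-1*(-7) + B(11)) - 7960)/(26572 + s(-53)) = ((-4)²*(-1*(-7) + (8 + 11)) - 7960)/(26572 - 116/(-53)) = (16*(7 + 19) - 7960)/(26572 - 116*(-1/53)) = (16*26 - 7960)/(26572 + 116/53) = (416 - 7960)/(1408432/53) = -7544*53/1408432 = -1219/4294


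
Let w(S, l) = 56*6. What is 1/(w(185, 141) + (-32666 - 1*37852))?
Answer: -1/70182 ≈ -1.4249e-5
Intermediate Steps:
w(S, l) = 336
1/(w(185, 141) + (-32666 - 1*37852)) = 1/(336 + (-32666 - 1*37852)) = 1/(336 + (-32666 - 37852)) = 1/(336 - 70518) = 1/(-70182) = -1/70182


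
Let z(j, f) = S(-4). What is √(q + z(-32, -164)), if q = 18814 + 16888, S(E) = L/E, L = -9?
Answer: √142817/2 ≈ 188.96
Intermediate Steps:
S(E) = -9/E
z(j, f) = 9/4 (z(j, f) = -9/(-4) = -9*(-¼) = 9/4)
q = 35702
√(q + z(-32, -164)) = √(35702 + 9/4) = √(142817/4) = √142817/2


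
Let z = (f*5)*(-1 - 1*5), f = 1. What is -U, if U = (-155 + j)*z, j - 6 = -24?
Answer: -5190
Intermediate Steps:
j = -18 (j = 6 - 24 = -18)
z = -30 (z = (1*5)*(-1 - 1*5) = 5*(-1 - 5) = 5*(-6) = -30)
U = 5190 (U = (-155 - 18)*(-30) = -173*(-30) = 5190)
-U = -1*5190 = -5190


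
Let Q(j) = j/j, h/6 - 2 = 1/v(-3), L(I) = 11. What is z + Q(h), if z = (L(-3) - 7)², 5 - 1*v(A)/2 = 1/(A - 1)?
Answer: 17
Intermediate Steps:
v(A) = 10 - 2/(-1 + A) (v(A) = 10 - 2/(A - 1) = 10 - 2/(-1 + A))
z = 16 (z = (11 - 7)² = 4² = 16)
h = 88/7 (h = 12 + 6/((2*(-6 + 5*(-3))/(-1 - 3))) = 12 + 6/((2*(-6 - 15)/(-4))) = 12 + 6/((2*(-¼)*(-21))) = 12 + 6/(21/2) = 12 + 6*(2/21) = 12 + 4/7 = 88/7 ≈ 12.571)
Q(j) = 1
z + Q(h) = 16 + 1 = 17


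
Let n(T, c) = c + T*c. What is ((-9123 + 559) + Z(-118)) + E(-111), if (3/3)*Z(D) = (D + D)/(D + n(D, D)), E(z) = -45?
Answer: -499323/58 ≈ -8609.0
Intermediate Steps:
Z(D) = 2*D/(D + D*(1 + D)) (Z(D) = (D + D)/(D + D*(1 + D)) = (2*D)/(D + D*(1 + D)) = 2*D/(D + D*(1 + D)))
((-9123 + 559) + Z(-118)) + E(-111) = ((-9123 + 559) + 2/(2 - 118)) - 45 = (-8564 + 2/(-116)) - 45 = (-8564 + 2*(-1/116)) - 45 = (-8564 - 1/58) - 45 = -496713/58 - 45 = -499323/58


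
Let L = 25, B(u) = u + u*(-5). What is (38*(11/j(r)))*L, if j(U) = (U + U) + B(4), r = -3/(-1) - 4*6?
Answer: -5225/29 ≈ -180.17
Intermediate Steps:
B(u) = -4*u (B(u) = u - 5*u = -4*u)
r = -21 (r = -3*(-1) - 24 = 3 - 24 = -21)
j(U) = -16 + 2*U (j(U) = (U + U) - 4*4 = 2*U - 16 = -16 + 2*U)
(38*(11/j(r)))*L = (38*(11/(-16 + 2*(-21))))*25 = (38*(11/(-16 - 42)))*25 = (38*(11/(-58)))*25 = (38*(11*(-1/58)))*25 = (38*(-11/58))*25 = -209/29*25 = -5225/29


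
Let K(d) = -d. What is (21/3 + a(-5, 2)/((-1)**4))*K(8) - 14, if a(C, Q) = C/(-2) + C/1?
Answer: -50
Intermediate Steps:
a(C, Q) = C/2 (a(C, Q) = C*(-1/2) + C*1 = -C/2 + C = C/2)
(21/3 + a(-5, 2)/((-1)**4))*K(8) - 14 = (21/3 + ((1/2)*(-5))/((-1)**4))*(-1*8) - 14 = (21*(1/3) - 5/2/1)*(-8) - 14 = (7 - 5/2*1)*(-8) - 14 = (7 - 5/2)*(-8) - 14 = (9/2)*(-8) - 14 = -36 - 14 = -50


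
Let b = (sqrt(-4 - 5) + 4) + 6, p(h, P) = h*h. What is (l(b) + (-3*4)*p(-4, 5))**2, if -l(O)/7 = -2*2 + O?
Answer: 54315 + 9828*I ≈ 54315.0 + 9828.0*I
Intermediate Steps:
p(h, P) = h**2
b = 10 + 3*I (b = (sqrt(-9) + 4) + 6 = (3*I + 4) + 6 = (4 + 3*I) + 6 = 10 + 3*I ≈ 10.0 + 3.0*I)
l(O) = 28 - 7*O (l(O) = -7*(-2*2 + O) = -7*(-4 + O) = 28 - 7*O)
(l(b) + (-3*4)*p(-4, 5))**2 = ((28 - 7*(10 + 3*I)) - 3*4*(-4)**2)**2 = ((28 + (-70 - 21*I)) - 12*16)**2 = ((-42 - 21*I) - 192)**2 = (-234 - 21*I)**2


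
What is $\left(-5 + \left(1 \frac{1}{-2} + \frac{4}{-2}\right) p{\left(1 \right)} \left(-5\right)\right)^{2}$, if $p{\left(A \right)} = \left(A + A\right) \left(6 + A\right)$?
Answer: $28900$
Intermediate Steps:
$p{\left(A \right)} = 2 A \left(6 + A\right)$
$\left(-5 + \left(1 \frac{1}{-2} + \frac{4}{-2}\right) p{\left(1 \right)} \left(-5\right)\right)^{2} = \left(-5 + \left(1 \frac{1}{-2} + \frac{4}{-2}\right) 2 \cdot 1 \left(6 + 1\right) \left(-5\right)\right)^{2} = \left(-5 + \left(1 \left(- \frac{1}{2}\right) + 4 \left(- \frac{1}{2}\right)\right) 2 \cdot 1 \cdot 7 \left(-5\right)\right)^{2} = \left(-5 + \left(- \frac{1}{2} - 2\right) 14 \left(-5\right)\right)^{2} = \left(-5 + \left(- \frac{5}{2}\right) 14 \left(-5\right)\right)^{2} = \left(-5 - -175\right)^{2} = \left(-5 + 175\right)^{2} = 170^{2} = 28900$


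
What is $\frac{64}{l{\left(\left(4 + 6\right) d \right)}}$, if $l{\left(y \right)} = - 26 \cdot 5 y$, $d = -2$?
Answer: $\frac{8}{325} \approx 0.024615$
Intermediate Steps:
$l{\left(y \right)} = - 130 y$
$\frac{64}{l{\left(\left(4 + 6\right) d \right)}} = \frac{64}{\left(-130\right) \left(4 + 6\right) \left(-2\right)} = \frac{64}{\left(-130\right) 10 \left(-2\right)} = \frac{64}{\left(-130\right) \left(-20\right)} = \frac{64}{2600} = 64 \cdot \frac{1}{2600} = \frac{8}{325}$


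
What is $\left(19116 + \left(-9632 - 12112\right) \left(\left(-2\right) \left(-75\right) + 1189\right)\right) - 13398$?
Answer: $-29109498$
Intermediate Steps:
$\left(19116 + \left(-9632 - 12112\right) \left(\left(-2\right) \left(-75\right) + 1189\right)\right) - 13398 = \left(19116 - 21744 \left(150 + 1189\right)\right) - 13398 = \left(19116 - 29115216\right) - 13398 = -29096100 - 13398 = -29109498$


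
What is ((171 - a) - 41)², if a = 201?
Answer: 5041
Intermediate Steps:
((171 - a) - 41)² = ((171 - 1*201) - 41)² = ((171 - 201) - 41)² = (-30 - 41)² = (-71)² = 5041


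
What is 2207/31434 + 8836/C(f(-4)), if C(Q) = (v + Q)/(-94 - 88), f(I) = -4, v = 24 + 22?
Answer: -401194899/10478 ≈ -38289.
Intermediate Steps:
v = 46
C(Q) = -23/91 - Q/182 (C(Q) = (46 + Q)/(-94 - 88) = (46 + Q)/(-182) = (46 + Q)*(-1/182) = -23/91 - Q/182)
2207/31434 + 8836/C(f(-4)) = 2207/31434 + 8836/(-23/91 - 1/182*(-4)) = 2207*(1/31434) + 8836/(-23/91 + 2/91) = 2207/31434 + 8836/(-3/13) = 2207/31434 + 8836*(-13/3) = 2207/31434 - 114868/3 = -401194899/10478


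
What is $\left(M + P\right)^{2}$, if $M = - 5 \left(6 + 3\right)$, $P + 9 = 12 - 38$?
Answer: $6400$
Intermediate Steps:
$P = -35$ ($P = -9 + \left(12 - 38\right) = -9 - 26 = -35$)
$M = -45$ ($M = \left(-5\right) 9 = -45$)
$\left(M + P\right)^{2} = \left(-45 - 35\right)^{2} = \left(-80\right)^{2} = 6400$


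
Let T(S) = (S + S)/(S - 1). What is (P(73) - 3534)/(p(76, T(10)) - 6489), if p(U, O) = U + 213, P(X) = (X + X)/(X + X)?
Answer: 3533/6200 ≈ 0.56984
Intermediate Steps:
T(S) = 2*S/(-1 + S) (T(S) = (2*S)/(-1 + S) = 2*S/(-1 + S))
P(X) = 1 (P(X) = (2*X)/((2*X)) = (2*X)*(1/(2*X)) = 1)
p(U, O) = 213 + U
(P(73) - 3534)/(p(76, T(10)) - 6489) = (1 - 3534)/((213 + 76) - 6489) = -3533/(289 - 6489) = -3533/(-6200) = -3533*(-1/6200) = 3533/6200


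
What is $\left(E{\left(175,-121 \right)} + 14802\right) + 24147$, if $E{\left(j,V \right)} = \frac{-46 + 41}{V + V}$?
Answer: $\frac{9425663}{242} \approx 38949.0$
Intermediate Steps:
$E{\left(j,V \right)} = - \frac{5}{2 V}$
$\left(E{\left(175,-121 \right)} + 14802\right) + 24147 = \left(- \frac{5}{2 \left(-121\right)} + 14802\right) + 24147 = \left(\left(- \frac{5}{2}\right) \left(- \frac{1}{121}\right) + 14802\right) + 24147 = \left(\frac{5}{242} + 14802\right) + 24147 = \frac{3582089}{242} + 24147 = \frac{9425663}{242}$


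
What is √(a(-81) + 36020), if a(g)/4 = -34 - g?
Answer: 4*√2263 ≈ 190.28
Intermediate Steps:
a(g) = -136 - 4*g (a(g) = 4*(-34 - g) = -136 - 4*g)
√(a(-81) + 36020) = √((-136 - 4*(-81)) + 36020) = √((-136 + 324) + 36020) = √(188 + 36020) = √36208 = 4*√2263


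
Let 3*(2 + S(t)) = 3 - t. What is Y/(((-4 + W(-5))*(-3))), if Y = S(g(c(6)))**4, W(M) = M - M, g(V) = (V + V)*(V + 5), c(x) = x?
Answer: 1366875/4 ≈ 3.4172e+5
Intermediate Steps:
g(V) = 2*V*(5 + V) (g(V) = (2*V)*(5 + V) = 2*V*(5 + V))
W(M) = 0
S(t) = -1 - t/3 (S(t) = -2 + (3 - t)/3 = -2 + (1 - t/3) = -1 - t/3)
Y = 4100625 (Y = (-1 - 2*6*(5 + 6)/3)**4 = (-1 - 2*6*11/3)**4 = (-1 - 1/3*132)**4 = (-1 - 44)**4 = (-45)**4 = 4100625)
Y/(((-4 + W(-5))*(-3))) = 4100625/(((-4 + 0)*(-3))) = 4100625/((-4*(-3))) = 4100625/12 = 4100625*(1/12) = 1366875/4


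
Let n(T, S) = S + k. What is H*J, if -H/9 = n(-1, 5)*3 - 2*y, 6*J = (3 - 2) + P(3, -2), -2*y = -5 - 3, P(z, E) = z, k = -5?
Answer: 48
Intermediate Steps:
n(T, S) = -5 + S (n(T, S) = S - 5 = -5 + S)
y = 4 (y = -(-5 - 3)/2 = -1/2*(-8) = 4)
J = 2/3 (J = ((3 - 2) + 3)/6 = (1 + 3)/6 = (1/6)*4 = 2/3 ≈ 0.66667)
H = 72 (H = -9*((-5 + 5)*3 - 2*4) = -9*(0*3 - 8) = -9*(0 - 8) = -9*(-8) = 72)
H*J = 72*(2/3) = 48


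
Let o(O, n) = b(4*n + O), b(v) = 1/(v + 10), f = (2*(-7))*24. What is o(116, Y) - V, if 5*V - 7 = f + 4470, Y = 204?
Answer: -3900817/4710 ≈ -828.20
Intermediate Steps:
f = -336 (f = -14*24 = -336)
b(v) = 1/(10 + v)
o(O, n) = 1/(10 + O + 4*n) (o(O, n) = 1/(10 + (4*n + O)) = 1/(10 + (O + 4*n)) = 1/(10 + O + 4*n))
V = 4141/5 (V = 7/5 + (-336 + 4470)/5 = 7/5 + (⅕)*4134 = 7/5 + 4134/5 = 4141/5 ≈ 828.20)
o(116, Y) - V = 1/(10 + 116 + 4*204) - 1*4141/5 = 1/(10 + 116 + 816) - 4141/5 = 1/942 - 4141/5 = -3900817/4710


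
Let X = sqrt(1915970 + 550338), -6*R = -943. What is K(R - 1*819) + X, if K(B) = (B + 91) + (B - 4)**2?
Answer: 15939475/36 + 2*sqrt(616577) ≈ 4.4433e+5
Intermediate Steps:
R = 943/6 (R = -1/6*(-943) = 943/6 ≈ 157.17)
X = 2*sqrt(616577) (X = sqrt(2466308) = 2*sqrt(616577) ≈ 1570.4)
K(B) = 91 + B + (-4 + B)**2 (K(B) = (91 + B) + (-4 + B)**2 = 91 + B + (-4 + B)**2)
K(R - 1*819) + X = (91 + (943/6 - 1*819) + (-4 + (943/6 - 1*819))**2) + 2*sqrt(616577) = (91 + (943/6 - 819) + (-4 + (943/6 - 819))**2) + 2*sqrt(616577) = (91 - 3971/6 + (-4 - 3971/6)**2) + 2*sqrt(616577) = (91 - 3971/6 + (-3995/6)**2) + 2*sqrt(616577) = (91 - 3971/6 + 15960025/36) + 2*sqrt(616577) = 15939475/36 + 2*sqrt(616577)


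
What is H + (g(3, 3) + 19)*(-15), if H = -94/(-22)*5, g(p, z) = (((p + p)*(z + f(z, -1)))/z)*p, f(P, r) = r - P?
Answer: -1910/11 ≈ -173.64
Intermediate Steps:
g(p, z) = -2*p²/z (g(p, z) = (((p + p)*(z + (-1 - z)))/z)*p = (((2*p)*(-1))/z)*p = ((-2*p)/z)*p = (-2*p/z)*p = -2*p²/z)
H = 235/11 (H = -94*(-1/22)*5 = (47/11)*5 = 235/11 ≈ 21.364)
H + (g(3, 3) + 19)*(-15) = 235/11 + (-2*3²/3 + 19)*(-15) = 235/11 + (-2*9*⅓ + 19)*(-15) = 235/11 + (-6 + 19)*(-15) = 235/11 + 13*(-15) = 235/11 - 195 = -1910/11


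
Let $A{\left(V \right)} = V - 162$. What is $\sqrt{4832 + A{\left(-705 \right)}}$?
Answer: $\sqrt{3965} \approx 62.968$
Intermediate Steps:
$A{\left(V \right)} = -162 + V$ ($A{\left(V \right)} = V - 162 = -162 + V$)
$\sqrt{4832 + A{\left(-705 \right)}} = \sqrt{4832 - 867} = \sqrt{3965}$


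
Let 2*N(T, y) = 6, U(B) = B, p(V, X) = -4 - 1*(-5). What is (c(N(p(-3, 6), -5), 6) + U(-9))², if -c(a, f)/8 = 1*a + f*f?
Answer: 103041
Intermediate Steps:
p(V, X) = 1 (p(V, X) = -4 + 5 = 1)
N(T, y) = 3 (N(T, y) = (½)*6 = 3)
c(a, f) = -8*a - 8*f² (c(a, f) = -8*(1*a + f*f) = -8*(a + f²) = -8*a - 8*f²)
(c(N(p(-3, 6), -5), 6) + U(-9))² = ((-8*3 - 8*6²) - 9)² = ((-24 - 8*36) - 9)² = ((-24 - 288) - 9)² = (-312 - 9)² = (-321)² = 103041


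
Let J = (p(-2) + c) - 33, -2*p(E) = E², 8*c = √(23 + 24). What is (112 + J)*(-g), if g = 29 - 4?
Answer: -1925 - 25*√47/8 ≈ -1946.4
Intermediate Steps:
c = √47/8 (c = √(23 + 24)/8 = √47/8 ≈ 0.85696)
g = 25
p(E) = -E²/2
J = -35 + √47/8 (J = (-½*(-2)² + √47/8) - 33 = (-½*4 + √47/8) - 33 = (-2 + √47/8) - 33 = -35 + √47/8 ≈ -34.143)
(112 + J)*(-g) = (112 + (-35 + √47/8))*(-1*25) = (77 + √47/8)*(-25) = -1925 - 25*√47/8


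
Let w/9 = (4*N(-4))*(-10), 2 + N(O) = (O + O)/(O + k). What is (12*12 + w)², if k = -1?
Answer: 82944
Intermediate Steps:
N(O) = -2 + 2*O/(-1 + O) (N(O) = -2 + (O + O)/(O - 1) = -2 + (2*O)/(-1 + O) = -2 + 2*O/(-1 + O))
w = 144 (w = 9*((4*(2/(-1 - 4)))*(-10)) = 9*((4*(2/(-5)))*(-10)) = 9*((4*(2*(-⅕)))*(-10)) = 9*((4*(-⅖))*(-10)) = 9*(-8/5*(-10)) = 9*16 = 144)
(12*12 + w)² = (12*12 + 144)² = (144 + 144)² = 288² = 82944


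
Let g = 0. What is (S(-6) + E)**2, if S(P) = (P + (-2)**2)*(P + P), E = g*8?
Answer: 576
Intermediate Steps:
E = 0 (E = 0*8 = 0)
S(P) = 2*P*(4 + P) (S(P) = (P + 4)*(2*P) = (4 + P)*(2*P) = 2*P*(4 + P))
(S(-6) + E)**2 = (2*(-6)*(4 - 6) + 0)**2 = (2*(-6)*(-2) + 0)**2 = (24 + 0)**2 = 24**2 = 576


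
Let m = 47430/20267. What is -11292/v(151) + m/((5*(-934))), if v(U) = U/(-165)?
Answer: 17634418534827/1429168039 ≈ 12339.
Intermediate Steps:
v(U) = -U/165 (v(U) = U*(-1/165) = -U/165)
m = 47430/20267 (m = 47430*(1/20267) = 47430/20267 ≈ 2.3403)
-11292/v(151) + m/((5*(-934))) = -11292/((-1/165*151)) + 47430/(20267*((5*(-934)))) = -11292/(-151/165) + (47430/20267)/(-4670) = -11292*(-165/151) + (47430/20267)*(-1/4670) = 1863180/151 - 4743/9464689 = 17634418534827/1429168039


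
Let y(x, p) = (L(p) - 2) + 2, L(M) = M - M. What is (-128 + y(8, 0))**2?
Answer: 16384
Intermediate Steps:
L(M) = 0
y(x, p) = 0 (y(x, p) = (0 - 2) + 2 = -2 + 2 = 0)
(-128 + y(8, 0))**2 = (-128 + 0)**2 = (-128)**2 = 16384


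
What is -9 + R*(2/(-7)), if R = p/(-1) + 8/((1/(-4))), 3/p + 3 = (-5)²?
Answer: 2/11 ≈ 0.18182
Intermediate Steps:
p = 3/22 (p = 3/(-3 + (-5)²) = 3/(-3 + 25) = 3/22 ≈ 0.13636)
R = -707/22 (R = (3/22)/(-1) + 8/((1/(-4))) = (3/22)*(-1) + 8/((1*(-¼))) = -3/22 + 8/(-¼) = -3/22 + 8*(-4) = -3/22 - 32 = -707/22 ≈ -32.136)
-9 + R*(2/(-7)) = -9 - 707/(11*(-7)) = -9 - 707*(-1)/(11*7) = -9 - 707/22*(-2/7) = -9 + 101/11 = 2/11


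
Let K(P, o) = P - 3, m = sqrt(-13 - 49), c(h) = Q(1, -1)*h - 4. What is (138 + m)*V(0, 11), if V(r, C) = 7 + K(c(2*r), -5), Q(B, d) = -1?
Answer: 0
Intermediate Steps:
c(h) = -4 - h (c(h) = -h - 4 = -4 - h)
m = I*sqrt(62) (m = sqrt(-62) = I*sqrt(62) ≈ 7.874*I)
K(P, o) = -3 + P
V(r, C) = -2*r (V(r, C) = 7 + (-3 + (-4 - 2*r)) = 7 + (-7 - 2*r) = -2*r)
(138 + m)*V(0, 11) = (138 + I*sqrt(62))*(-2*0) = (138 + I*sqrt(62))*0 = 0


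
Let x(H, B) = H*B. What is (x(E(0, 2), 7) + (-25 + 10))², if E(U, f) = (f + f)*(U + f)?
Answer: 1681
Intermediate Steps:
E(U, f) = 2*f*(U + f) (E(U, f) = (2*f)*(U + f) = 2*f*(U + f))
x(H, B) = B*H
(x(E(0, 2), 7) + (-25 + 10))² = (7*(2*2*(0 + 2)) + (-25 + 10))² = (7*(2*2*2) - 15)² = (7*8 - 15)² = (56 - 15)² = 41² = 1681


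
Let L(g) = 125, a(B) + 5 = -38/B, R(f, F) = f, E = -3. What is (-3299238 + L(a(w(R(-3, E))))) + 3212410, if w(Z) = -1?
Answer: -86703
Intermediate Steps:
a(B) = -5 - 38/B
(-3299238 + L(a(w(R(-3, E))))) + 3212410 = (-3299238 + 125) + 3212410 = -3299113 + 3212410 = -86703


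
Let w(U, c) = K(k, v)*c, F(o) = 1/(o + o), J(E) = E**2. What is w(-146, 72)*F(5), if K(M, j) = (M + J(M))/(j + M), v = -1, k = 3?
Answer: 216/5 ≈ 43.200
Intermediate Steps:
K(M, j) = (M + M**2)/(M + j) (K(M, j) = (M + M**2)/(j + M) = (M + M**2)/(M + j))
F(o) = 1/(2*o)
w(U, c) = 6*c (w(U, c) = (3*(1 + 3)/(3 - 1))*c = (3*4/2)*c = (3*(1/2)*4)*c = 6*c)
w(-146, 72)*F(5) = (6*72)*((1/2)/5) = 432*((1/2)*(1/5)) = 432*(1/10) = 216/5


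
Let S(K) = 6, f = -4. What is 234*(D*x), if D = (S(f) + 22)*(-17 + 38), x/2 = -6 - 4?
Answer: -2751840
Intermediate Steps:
x = -20 (x = 2*(-6 - 4) = 2*(-10) = -20)
D = 588 (D = (6 + 22)*(-17 + 38) = 28*21 = 588)
234*(D*x) = 234*(588*(-20)) = 234*(-11760) = -2751840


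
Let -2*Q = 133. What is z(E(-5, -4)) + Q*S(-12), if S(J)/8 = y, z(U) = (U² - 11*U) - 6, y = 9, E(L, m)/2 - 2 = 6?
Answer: -4714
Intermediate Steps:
Q = -133/2 (Q = -½*133 = -133/2 ≈ -66.500)
E(L, m) = 16 (E(L, m) = 4 + 2*6 = 4 + 12 = 16)
z(U) = -6 + U² - 11*U
S(J) = 72 (S(J) = 8*9 = 72)
z(E(-5, -4)) + Q*S(-12) = (-6 + 16² - 11*16) - 133/2*72 = (-6 + 256 - 176) - 4788 = 74 - 4788 = -4714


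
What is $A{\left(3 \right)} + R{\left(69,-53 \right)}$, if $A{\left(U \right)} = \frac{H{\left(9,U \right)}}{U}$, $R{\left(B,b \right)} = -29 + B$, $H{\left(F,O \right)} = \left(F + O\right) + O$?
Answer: $45$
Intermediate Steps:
$H{\left(F,O \right)} = F + 2 O$
$A{\left(U \right)} = \frac{9 + 2 U}{U}$
$A{\left(3 \right)} + R{\left(69,-53 \right)} = \left(2 + \frac{9}{3}\right) + \left(-29 + 69\right) = \left(2 + 9 \cdot \frac{1}{3}\right) + 40 = \left(2 + 3\right) + 40 = 5 + 40 = 45$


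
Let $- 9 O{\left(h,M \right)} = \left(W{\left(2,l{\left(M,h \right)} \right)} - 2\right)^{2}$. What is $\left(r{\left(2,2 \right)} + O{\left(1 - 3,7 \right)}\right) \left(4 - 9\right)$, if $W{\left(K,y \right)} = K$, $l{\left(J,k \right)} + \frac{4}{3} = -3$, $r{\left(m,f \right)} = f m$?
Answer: $-20$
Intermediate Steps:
$l{\left(J,k \right)} = - \frac{13}{3}$ ($l{\left(J,k \right)} = - \frac{4}{3} - 3 = - \frac{13}{3}$)
$O{\left(h,M \right)} = 0$ ($O{\left(h,M \right)} = - \frac{\left(2 - 2\right)^{2}}{9} = - \frac{0^{2}}{9} = \left(- \frac{1}{9}\right) 0 = 0$)
$\left(r{\left(2,2 \right)} + O{\left(1 - 3,7 \right)}\right) \left(4 - 9\right) = \left(2 \cdot 2 + 0\right) \left(4 - 9\right) = \left(4 + 0\right) \left(4 - 9\right) = 4 \left(-5\right) = -20$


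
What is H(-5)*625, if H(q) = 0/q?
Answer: 0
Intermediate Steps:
H(q) = 0
H(-5)*625 = 0*625 = 0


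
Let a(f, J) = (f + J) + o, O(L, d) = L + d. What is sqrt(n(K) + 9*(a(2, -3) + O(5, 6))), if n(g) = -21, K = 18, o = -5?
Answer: 2*sqrt(6) ≈ 4.8990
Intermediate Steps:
a(f, J) = -5 + J + f (a(f, J) = (f + J) - 5 = (J + f) - 5 = -5 + J + f)
sqrt(n(K) + 9*(a(2, -3) + O(5, 6))) = sqrt(-21 + 9*((-5 - 3 + 2) + (5 + 6))) = sqrt(-21 + 9*(-6 + 11)) = sqrt(-21 + 9*5) = sqrt(-21 + 45) = sqrt(24) = 2*sqrt(6)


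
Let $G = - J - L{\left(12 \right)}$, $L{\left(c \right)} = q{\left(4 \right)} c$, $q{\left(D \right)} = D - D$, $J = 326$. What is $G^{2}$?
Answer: $106276$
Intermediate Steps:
$q{\left(D \right)} = 0$
$L{\left(c \right)} = 0$ ($L{\left(c \right)} = 0 c = 0$)
$G = -326$ ($G = \left(-1\right) 326 - 0 = -326 + 0 = -326$)
$G^{2} = \left(-326\right)^{2} = 106276$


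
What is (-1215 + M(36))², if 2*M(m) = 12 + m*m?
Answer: 314721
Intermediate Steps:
M(m) = 6 + m²/2 (M(m) = (12 + m*m)/2 = (12 + m²)/2 = 6 + m²/2)
(-1215 + M(36))² = (-1215 + (6 + (½)*36²))² = (-1215 + (6 + (½)*1296))² = (-1215 + (6 + 648))² = (-1215 + 654)² = (-561)² = 314721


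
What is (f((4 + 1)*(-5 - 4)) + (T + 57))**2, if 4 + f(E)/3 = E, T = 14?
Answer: 5776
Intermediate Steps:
f(E) = -12 + 3*E
(f((4 + 1)*(-5 - 4)) + (T + 57))**2 = ((-12 + 3*((4 + 1)*(-5 - 4))) + (14 + 57))**2 = ((-12 + 3*(5*(-9))) + 71)**2 = ((-12 + 3*(-45)) + 71)**2 = ((-12 - 135) + 71)**2 = (-147 + 71)**2 = (-76)**2 = 5776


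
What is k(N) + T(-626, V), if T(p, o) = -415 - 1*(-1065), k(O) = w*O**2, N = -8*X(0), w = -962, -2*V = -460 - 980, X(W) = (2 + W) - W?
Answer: -245622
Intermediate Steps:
X(W) = 2
V = 720 (V = -(-460 - 980)/2 = -1/2*(-1440) = 720)
N = -16 (N = -8*2 = -16)
k(O) = -962*O**2
T(p, o) = 650 (T(p, o) = -415 + 1065 = 650)
k(N) + T(-626, V) = -962*(-16)**2 + 650 = -962*256 + 650 = -246272 + 650 = -245622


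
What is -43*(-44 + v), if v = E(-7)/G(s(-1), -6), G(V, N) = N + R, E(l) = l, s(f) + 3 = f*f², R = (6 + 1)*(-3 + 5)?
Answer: 15437/8 ≈ 1929.6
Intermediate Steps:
R = 14 (R = 7*2 = 14)
s(f) = -3 + f³ (s(f) = -3 + f*f² = -3 + f³)
G(V, N) = 14 + N (G(V, N) = N + 14 = 14 + N)
v = -7/8 (v = -7/(14 - 6) = -7/8 ≈ -0.87500)
-43*(-44 + v) = -43*(-44 - 7/8) = -43*(-359/8) = 15437/8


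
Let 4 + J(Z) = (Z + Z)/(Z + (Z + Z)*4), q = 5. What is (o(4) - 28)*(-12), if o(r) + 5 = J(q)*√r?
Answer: 1460/3 ≈ 486.67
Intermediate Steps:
J(Z) = -34/9 (J(Z) = -4 + (Z + Z)/(Z + (Z + Z)*4) = -4 + (2*Z)/(Z + (2*Z)*4) = -4 + (2*Z)/(Z + 8*Z) = -4 + (2*Z)/((9*Z)) = -4 + (2*Z)*(1/(9*Z)) = -4 + 2/9 = -34/9)
o(r) = -5 - 34*√r/9
(o(4) - 28)*(-12) = ((-5 - 34*√4/9) - 28)*(-12) = ((-5 - 34/9*2) - 28)*(-12) = ((-5 - 68/9) - 28)*(-12) = (-113/9 - 28)*(-12) = -365/9*(-12) = 1460/3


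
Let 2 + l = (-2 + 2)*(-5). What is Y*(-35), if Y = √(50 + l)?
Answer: -140*√3 ≈ -242.49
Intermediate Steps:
l = -2 (l = -2 + (-2 + 2)*(-5) = -2 + 0*(-5) = -2 + 0 = -2)
Y = 4*√3 (Y = √(50 - 2) = √48 = 4*√3 ≈ 6.9282)
Y*(-35) = (4*√3)*(-35) = -140*√3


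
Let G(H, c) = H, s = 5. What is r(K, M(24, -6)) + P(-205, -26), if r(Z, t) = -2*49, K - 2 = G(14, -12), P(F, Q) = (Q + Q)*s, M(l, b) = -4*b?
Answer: -358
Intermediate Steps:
P(F, Q) = 10*Q (P(F, Q) = (Q + Q)*5 = (2*Q)*5 = 10*Q)
K = 16 (K = 2 + 14 = 16)
r(Z, t) = -98
r(K, M(24, -6)) + P(-205, -26) = -98 + 10*(-26) = -98 - 260 = -358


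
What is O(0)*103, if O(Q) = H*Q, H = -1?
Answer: 0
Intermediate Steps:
O(Q) = -Q
O(0)*103 = -1*0*103 = 0*103 = 0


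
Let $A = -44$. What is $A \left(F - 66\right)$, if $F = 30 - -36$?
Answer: $0$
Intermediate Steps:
$F = 66$ ($F = 30 + 36 = 66$)
$A \left(F - 66\right) = - 44 \left(66 - 66\right) = \left(-44\right) 0 = 0$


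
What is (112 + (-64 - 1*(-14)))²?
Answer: 3844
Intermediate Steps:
(112 + (-64 - 1*(-14)))² = (112 + (-64 + 14))² = (112 - 50)² = 62² = 3844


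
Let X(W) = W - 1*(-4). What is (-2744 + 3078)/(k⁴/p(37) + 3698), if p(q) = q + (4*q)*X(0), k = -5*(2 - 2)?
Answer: 167/1849 ≈ 0.090319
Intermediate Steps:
X(W) = 4 + W (X(W) = W + 4 = 4 + W)
k = 0 (k = -5*0 = 0)
p(q) = 17*q (p(q) = q + (4*q)*(4 + 0) = q + (4*q)*4 = q + 16*q = 17*q)
(-2744 + 3078)/(k⁴/p(37) + 3698) = (-2744 + 3078)/(0⁴/((17*37)) + 3698) = 334/(0/629 + 3698) = 334/(0*(1/629) + 3698) = 334/(0 + 3698) = 334/3698 = 334*(1/3698) = 167/1849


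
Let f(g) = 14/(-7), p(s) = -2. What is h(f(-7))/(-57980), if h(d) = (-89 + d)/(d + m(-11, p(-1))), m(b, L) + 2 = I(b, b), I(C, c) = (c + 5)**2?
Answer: 7/142720 ≈ 4.9047e-5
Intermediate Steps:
I(C, c) = (5 + c)**2
f(g) = -2 (f(g) = 14*(-1/7) = -2)
m(b, L) = -2 + (5 + b)**2
h(d) = (-89 + d)/(34 + d) (h(d) = (-89 + d)/(d + (-2 + (5 - 11)**2)) = (-89 + d)/(d + (-2 + (-6)**2)) = (-89 + d)/(d + (-2 + 36)) = (-89 + d)/(d + 34) = (-89 + d)/(34 + d))
h(f(-7))/(-57980) = ((-89 - 2)/(34 - 2))/(-57980) = (-91/32)*(-1/57980) = ((1/32)*(-91))*(-1/57980) = -91/32*(-1/57980) = 7/142720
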